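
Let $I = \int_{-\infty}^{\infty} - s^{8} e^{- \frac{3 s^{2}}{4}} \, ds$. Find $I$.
$- \frac{1120 \sqrt{3} \sqrt{\pi}}{81}$

Consider the simpler parametrised integral
$$J(a) = \int_{-\infty}^{\infty} - e^{- a s^{2}} \, ds = - \frac{\sqrt{\pi}}{\sqrt{a}}.$$

Differentiating under the integral sign brings down a factor of $(-s^2)$:
$$\frac{dJ}{da} = \int_{-\infty}^{\infty} s^{2} e^{- a s^{2}} \, ds = \frac{\sqrt{\pi}}{2 a^{\frac{3}{2}}}.$$

Repeating $4$ times in total — each differentiation brings down another $(-s^2)$ — gives
$$\frac{d^{4}J}{da^{4}} = \int_{-\infty}^{\infty} - s^{8} e^{- a s^{2}} \, ds = - \frac{105 \sqrt{\pi}}{16 a^{\frac{9}{2}}},$$
and the integrand here is exactly the target integrand, so $I = - \frac{105 \sqrt{\pi}}{16 a^{\frac{9}{2}}}$.

Setting $a = \frac{3}{4}$:
$$I = - \frac{1120 \sqrt{3} \sqrt{\pi}}{81}.$$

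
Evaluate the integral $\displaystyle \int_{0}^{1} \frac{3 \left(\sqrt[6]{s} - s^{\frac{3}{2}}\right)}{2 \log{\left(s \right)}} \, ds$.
$\log{\left(\frac{7 \sqrt{105}}{225} \right)}$

Replace the exponent $\frac{1}{6}$ by a parameter $a$: let $I(a) = \int_{0}^{1} \frac{3 \left(- s^{\frac{3}{2}} + s^{a}\right)}{2 \log{\left(s \right)}} \, ds$.

Since $\dfrac{\partial}{\partial a}\,s^{a} = s^{a} \ln s$, the $\ln s$ in the denominator cancels and
$$\frac{dI}{da} = \int_{0}^{1} \frac{3}{2} s^{a} \, ds = \frac{3}{2} \left[\frac{s^{a+1}}{a+1}\right]_0^1 = \frac{3}{2 \left(a + 1\right)}.$$

Integrating with respect to $a$ gives $I(a) = \log{\left(\frac{2 \sqrt{10} \left(a + 1\right)^{\frac{3}{2}}}{25} \right)} + C$.

At $a = \frac{3}{2}$ the integrand is identically $0$, so $I(\frac{3}{2}) = 0$. The closed form gives $0$, hence $C = 0$.

Setting $a = \frac{1}{6}$:
$$I = \log{\left(\frac{7 \sqrt{105}}{225} \right)}.$$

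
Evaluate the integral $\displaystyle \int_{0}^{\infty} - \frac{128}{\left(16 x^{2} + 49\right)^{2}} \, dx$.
$- \frac{8 \pi}{343}$

Start from the standard arctangent integral
$$J(a) = \int_{0}^{\infty} - \frac{1}{2 \left(a^{2} + x^{2}\right)} \, dx = - \frac{\pi}{4 a}.$$

Differentiating under the integral sign with respect to $a$,
$$\frac{dJ}{da} = \int_{0}^{\infty} \frac{a}{\left(a^{2} + x^{2}\right)^{2}} \, dx = \frac{\pi}{4 a^{2}},$$
so $\int_{0}^{\infty} - \frac{1}{2 \left(a^{2} + x^{2}\right)^{2}} \, dx = - \frac{\pi}{8 a^{3}}$.

Setting $a = \frac{7}{4}$:
$$I = - \frac{8 \pi}{343}.$$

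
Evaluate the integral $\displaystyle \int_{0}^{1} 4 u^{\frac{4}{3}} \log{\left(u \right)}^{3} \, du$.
$- \frac{1944}{2401}$

Consider the simpler parametrised integral
$$J(a) = \int_{0}^{1} 4 u^{a} \, du = \frac{4}{a + 1}.$$

Differentiating under the integral sign brings down a factor of $\ln u$:
$$\frac{dJ}{da} = \int_{0}^{1} 4 u^{a} \log{\left(u \right)} \, du = - \frac{4}{\left(a + 1\right)^{2}}.$$

Repeating $3$ times in total — each differentiation brings down another $\ln u$ — gives
$$\frac{d^{3}J}{da^{3}} = \int_{0}^{1} 4 u^{a} \log{\left(u \right)}^{3} \, du = - \frac{24}{\left(a + 1\right)^{4}},$$
and the integrand here is exactly the target integrand, so $I = - \frac{24}{\left(a + 1\right)^{4}}$.

Setting $a = \frac{4}{3}$:
$$I = - \frac{1944}{2401}.$$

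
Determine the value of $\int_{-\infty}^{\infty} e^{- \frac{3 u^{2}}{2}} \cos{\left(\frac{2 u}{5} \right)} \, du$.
$\frac{\sqrt{6} \sqrt{\pi}}{3 e^{\frac{2}{75}}}$

Treat the cosine frequency as a parameter and define $I(b) = \int_{-\infty}^{\infty} e^{- \frac{3 u^{2}}{2}} \cos{\left(b u \right)} \, du$.

Differentiating under the integral sign,
$$I'(b) = \int_{-\infty}^{\infty} - u e^{- \frac{3 u^{2}}{2}} \sin{\left(b u \right)} \, du.$$

Integrate $\int_{-\infty}^{\infty} u \sin(b u)\, e^{- \frac{3 u^{2}}{2}}\, du$ by parts with $w = \sin(b u)$ and $dv = u\, e^{- \frac{3 u^{2}}{2}}\, du$, giving $v = - \frac{e^{- \frac{3 u^{2}}{2}}}{3}$. The boundary term vanishes and
$$\int_{-\infty}^{\infty} u \sin(b u)\, e^{- \frac{3 u^{2}}{2}}\, du = \frac{b}{3} \int_{-\infty}^{\infty} \cos(b u)\, e^{- \frac{3 u^{2}}{2}}\, du,$$
so $I'(b) = - \frac{b}{3}\, I(b)$.

This is a separable first-order ODE; solving with the initial condition $I(0) = \int_{-\infty}^{\infty} e^{- \frac{3 u^{2}}{2}}\,du = \frac{\sqrt{6} \sqrt{\pi}}{3}$ gives
$$I(b) = \frac{\sqrt{6} \sqrt{\pi} e^{- \frac{b^{2}}{6}}}{3}.$$

Setting $b = \frac{2}{5}$:
$$I = \frac{\sqrt{6} \sqrt{\pi}}{3 e^{\frac{2}{75}}}.$$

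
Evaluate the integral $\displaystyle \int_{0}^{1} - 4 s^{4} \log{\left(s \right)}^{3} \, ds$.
$\frac{24}{625}$

Begin with the known integral
$$J(a) = \int_{0}^{1} - 4 s^{a} \, ds = - \frac{4}{a + 1}.$$

Differentiating under the integral sign brings down a factor of $\ln s$:
$$\frac{dJ}{da} = \int_{0}^{1} - 4 s^{a} \log{\left(s \right)} \, ds = \frac{4}{\left(a + 1\right)^{2}}.$$

Repeating $3$ times in total — each differentiation brings down another $\ln s$ — gives
$$\frac{d^{3}J}{da^{3}} = \int_{0}^{1} - 4 s^{a} \log{\left(s \right)}^{3} \, ds = \frac{24}{\left(a + 1\right)^{4}},$$
and the integrand here is exactly the target integrand, so $I = \frac{24}{\left(a + 1\right)^{4}}$.

Setting $a = 4$:
$$I = \frac{24}{625}.$$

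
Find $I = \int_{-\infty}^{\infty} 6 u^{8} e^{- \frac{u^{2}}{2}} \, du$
$630 \sqrt{2} \sqrt{\pi}$

Start from the elementary integral
$$J(a) = \int_{-\infty}^{\infty} 6 e^{- a u^{2}} \, du = \frac{6 \sqrt{\pi}}{\sqrt{a}}.$$

Differentiating under the integral sign brings down a factor of $(-u^2)$:
$$\frac{dJ}{da} = \int_{-\infty}^{\infty} - 6 u^{2} e^{- a u^{2}} \, du = - \frac{3 \sqrt{\pi}}{a^{\frac{3}{2}}}.$$

Repeating $4$ times in total — each differentiation brings down another $(-u^2)$ — gives
$$\frac{d^{4}J}{da^{4}} = \int_{-\infty}^{\infty} 6 u^{8} e^{- a u^{2}} \, du = \frac{315 \sqrt{\pi}}{8 a^{\frac{9}{2}}},$$
and the integrand here is exactly the target integrand, so $I = \frac{315 \sqrt{\pi}}{8 a^{\frac{9}{2}}}$.

Setting $a = \frac{1}{2}$:
$$I = 630 \sqrt{2} \sqrt{\pi}.$$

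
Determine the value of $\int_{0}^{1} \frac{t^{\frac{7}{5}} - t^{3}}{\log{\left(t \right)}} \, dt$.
$- \log{\left(5 \right)} + \log{\left(3 \right)}$

Replace the exponent $3$ by a parameter $a$: let $I(a) = \int_{0}^{1} \frac{t^{\frac{7}{5}} - t^{a}}{\log{\left(t \right)}} \, dt$.

Since $\dfrac{\partial}{\partial a}\,t^{a} = t^{a} \ln t$, the $\ln t$ in the denominator cancels and
$$\frac{dI}{da} = \int_{0}^{1} -1 t^{a} \, dt = -1 \left[\frac{t^{a+1}}{a+1}\right]_0^1 = - \frac{1}{a + 1}.$$

Integrating with respect to $a$ gives $I(a) = - \log{\left(\frac{5 a}{12} + \frac{5}{12} \right)} + C$.

At $a = \frac{7}{5}$ the integrand is identically $0$, so $I(\frac{7}{5}) = 0$. The closed form gives $0$, hence $C = 0$.

Setting $a = 3$:
$$I = - \log{\left(5 \right)} + \log{\left(3 \right)}.$$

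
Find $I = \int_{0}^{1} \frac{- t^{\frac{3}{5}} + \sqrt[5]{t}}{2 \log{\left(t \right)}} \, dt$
$- \log{\left(2 \right)} + \frac{\log{\left(3 \right)}}{2}$

Replace the exponent $\frac{1}{5}$ by a parameter $a$: let $I(a) = \int_{0}^{1} \frac{- t^{\frac{3}{5}} + t^{a}}{2 \log{\left(t \right)}} \, dt$.

Since $\dfrac{\partial}{\partial a}\,t^{a} = t^{a} \ln t$, the $\ln t$ in the denominator cancels and
$$\frac{dI}{da} = \int_{0}^{1} \frac{1}{2} t^{a} \, dt = \frac{1}{2} \left[\frac{t^{a+1}}{a+1}\right]_0^1 = \frac{1}{2 \left(a + 1\right)}.$$

Integrating with respect to $a$ gives $I(a) = \log{\left(\frac{\sqrt{10} \sqrt{a + 1}}{4} \right)} + C$.

At $a = \frac{3}{5}$ the integrand is identically $0$, so $I(\frac{3}{5}) = 0$. The closed form gives $0$, hence $C = 0$.

Setting $a = \frac{1}{5}$:
$$I = - \log{\left(2 \right)} + \frac{\log{\left(3 \right)}}{2}.$$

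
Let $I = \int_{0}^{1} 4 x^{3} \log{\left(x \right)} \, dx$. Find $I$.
$- \frac{1}{4}$

Begin with the known integral
$$J(a) = \int_{0}^{1} 4 x^{a} \, dx = \frac{4}{a + 1}.$$

Differentiating under the integral sign brings down a factor of $\ln x$:
$$\frac{dJ}{da} = \int_{0}^{1} 4 x^{a} \log{\left(x \right)} \, dx = - \frac{4}{\left(a + 1\right)^{2}}.$$

The integral on the left is $I$, so $I = - \frac{4}{\left(a + 1\right)^{2}}$.

Setting $a = 3$:
$$I = - \frac{1}{4}.$$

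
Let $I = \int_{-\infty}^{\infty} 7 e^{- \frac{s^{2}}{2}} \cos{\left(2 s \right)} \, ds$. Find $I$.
$\frac{7 \sqrt{2} \sqrt{\pi}}{e^{2}}$

Define $I(b) = \int_{-\infty}^{\infty} 7 e^{- \frac{s^{2}}{2}} \cos{\left(b s \right)} \, ds$.

Differentiating under the integral sign,
$$I'(b) = \int_{-\infty}^{\infty} - 7 s e^{- \frac{s^{2}}{2}} \sin{\left(b s \right)} \, ds.$$

Integrate $\int_{-\infty}^{\infty} s \sin(b s)\, e^{- \frac{s^{2}}{2}}\, ds$ by parts with $u = \sin(b s)$ and $dv = s\, e^{- \frac{s^{2}}{2}}\, ds$, giving $v = - e^{- \frac{s^{2}}{2}}$. The boundary term vanishes and
$$\int_{-\infty}^{\infty} s \sin(b s)\, e^{- \frac{s^{2}}{2}}\, ds = b \int_{-\infty}^{\infty} \cos(b s)\, e^{- \frac{s^{2}}{2}}\, ds,$$
so $I'(b) = - b\, I(b)$.

This is a separable first-order ODE; solving with the initial condition $I(0) = \int_{-\infty}^{\infty} 7 e^{- \frac{s^{2}}{2}}\,ds = 7 \sqrt{2} \sqrt{\pi}$ gives
$$I(b) = 7 \sqrt{2} \sqrt{\pi} e^{- \frac{b^{2}}{2}}.$$

Setting $b = 2$:
$$I = \frac{7 \sqrt{2} \sqrt{\pi}}{e^{2}}.$$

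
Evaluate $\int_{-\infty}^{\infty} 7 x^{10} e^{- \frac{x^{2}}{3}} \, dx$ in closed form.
$\frac{1607445 \sqrt{3} \sqrt{\pi}}{32}$

Consider the simpler parametrised integral
$$J(a) = \int_{-\infty}^{\infty} 7 e^{- a x^{2}} \, dx = \frac{7 \sqrt{\pi}}{\sqrt{a}}.$$

Differentiating under the integral sign brings down a factor of $(-x^2)$:
$$\frac{dJ}{da} = \int_{-\infty}^{\infty} - 7 x^{2} e^{- a x^{2}} \, dx = - \frac{7 \sqrt{\pi}}{2 a^{\frac{3}{2}}}.$$

Repeating $5$ times in total — each differentiation brings down another $(-x^2)$ — gives
$$\frac{d^{5}J}{da^{5}} = \int_{-\infty}^{\infty} - 7 x^{10} e^{- a x^{2}} \, dx = - \frac{6615 \sqrt{\pi}}{32 a^{\frac{11}{2}}},$$
and the integrand here is $(-1)^{5}$ times the target integrand, so $I = (-1)^{5}\,\frac{d^{5}J}{da^{5}} = \frac{6615 \sqrt{\pi}}{32 a^{\frac{11}{2}}}$.

Setting $a = \frac{1}{3}$:
$$I = \frac{1607445 \sqrt{3} \sqrt{\pi}}{32}.$$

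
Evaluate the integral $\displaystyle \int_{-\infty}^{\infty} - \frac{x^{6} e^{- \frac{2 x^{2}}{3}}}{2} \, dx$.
$- \frac{405 \sqrt{6} \sqrt{\pi}}{256}$

Start from the elementary integral
$$J(a) = \int_{-\infty}^{\infty} - \frac{e^{- a x^{2}}}{2} \, dx = - \frac{\sqrt{\pi}}{2 \sqrt{a}}.$$

Differentiating under the integral sign brings down a factor of $(-x^2)$:
$$\frac{dJ}{da} = \int_{-\infty}^{\infty} \frac{x^{2} e^{- a x^{2}}}{2} \, dx = \frac{\sqrt{\pi}}{4 a^{\frac{3}{2}}}.$$

Repeating $3$ times in total — each differentiation brings down another $(-x^2)$ — gives
$$\frac{d^{3}J}{da^{3}} = \int_{-\infty}^{\infty} \frac{x^{6} e^{- a x^{2}}}{2} \, dx = \frac{15 \sqrt{\pi}}{16 a^{\frac{7}{2}}},$$
and the integrand here is $(-1)^{3}$ times the target integrand, so $I = (-1)^{3}\,\frac{d^{3}J}{da^{3}} = - \frac{15 \sqrt{\pi}}{16 a^{\frac{7}{2}}}$.

Setting $a = \frac{2}{3}$:
$$I = - \frac{405 \sqrt{6} \sqrt{\pi}}{256}.$$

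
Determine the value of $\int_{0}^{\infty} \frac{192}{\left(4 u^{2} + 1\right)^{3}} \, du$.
$18 \pi$

Start from the standard arctangent integral
$$J(a) = \int_{0}^{\infty} \frac{3}{a^{2} + u^{2}} \, du = \frac{3 \pi}{2 a}.$$

Differentiating under the integral sign with respect to $a$,
$$\frac{dJ}{da} = \int_{0}^{\infty} - \frac{6 a}{\left(a^{2} + u^{2}\right)^{2}} \, du = - \frac{3 \pi}{2 a^{2}},$$
so $\int_{0}^{\infty} \frac{3}{\left(a^{2} + u^{2}\right)^{2}} \, du = \frac{3 \pi}{4 a^{3}}$.

Repeating — each differentiation of $1/(u^2+a^2)^j$ produces $-2ja/(u^2+a^2)^{j+1}$ — and dividing through by $-2ja$ at each step yields, after $2$ differentiations in total,
$$\int_{0}^{\infty} \frac{3}{\left(a^{2} + u^{2}\right)^{3}} \, du = \frac{9 \pi}{16 a^{5}}.$$

Setting $a = \frac{1}{2}$:
$$I = 18 \pi.$$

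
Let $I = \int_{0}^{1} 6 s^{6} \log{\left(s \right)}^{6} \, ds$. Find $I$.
$\frac{4320}{823543}$

Begin with the known integral
$$J(a) = \int_{0}^{1} 6 s^{a} \, ds = \frac{6}{a + 1}.$$

Differentiating under the integral sign brings down a factor of $\ln s$:
$$\frac{dJ}{da} = \int_{0}^{1} 6 s^{a} \log{\left(s \right)} \, ds = - \frac{6}{\left(a + 1\right)^{2}}.$$

Repeating $6$ times in total — each differentiation brings down another $\ln s$ — gives
$$\frac{d^{6}J}{da^{6}} = \int_{0}^{1} 6 s^{a} \log{\left(s \right)}^{6} \, ds = \frac{4320}{\left(a + 1\right)^{7}},$$
and the integrand here is exactly the target integrand, so $I = \frac{4320}{\left(a + 1\right)^{7}}$.

Setting $a = 6$:
$$I = \frac{4320}{823543}.$$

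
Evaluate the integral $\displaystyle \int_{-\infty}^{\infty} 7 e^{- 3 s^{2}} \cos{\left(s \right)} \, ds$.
$\frac{7 \sqrt{3} \sqrt{\pi}}{3 e^{\frac{1}{12}}}$

Treat the cosine frequency as a parameter and define $I(b) = \int_{-\infty}^{\infty} 7 e^{- 3 s^{2}} \cos{\left(b s \right)} \, ds$.

Differentiating under the integral sign,
$$I'(b) = \int_{-\infty}^{\infty} - 7 s e^{- 3 s^{2}} \sin{\left(b s \right)} \, ds.$$

Integrate $\int_{-\infty}^{\infty} s \sin(b s)\, e^{- 3 s^{2}}\, ds$ by parts with $u = \sin(b s)$ and $dv = s\, e^{- 3 s^{2}}\, ds$, giving $v = - \frac{e^{- 3 s^{2}}}{6}$. The boundary term vanishes and
$$\int_{-\infty}^{\infty} s \sin(b s)\, e^{- 3 s^{2}}\, ds = \frac{b}{6} \int_{-\infty}^{\infty} \cos(b s)\, e^{- 3 s^{2}}\, ds,$$
so $I'(b) = - \frac{b}{6}\, I(b)$.

This is a separable first-order ODE; solving with the initial condition $I(0) = \int_{-\infty}^{\infty} 7 e^{- 3 s^{2}}\,ds = \frac{7 \sqrt{3} \sqrt{\pi}}{3}$ gives
$$I(b) = \frac{7 \sqrt{3} \sqrt{\pi} e^{- \frac{b^{2}}{12}}}{3}.$$

Setting $b = 1$:
$$I = \frac{7 \sqrt{3} \sqrt{\pi}}{3 e^{\frac{1}{12}}}.$$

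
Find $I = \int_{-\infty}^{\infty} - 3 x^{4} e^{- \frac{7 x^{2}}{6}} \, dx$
$- \frac{81 \sqrt{42} \sqrt{\pi}}{343}$

Consider the simpler parametrised integral
$$J(a) = \int_{-\infty}^{\infty} - 3 e^{- a x^{2}} \, dx = - \frac{3 \sqrt{\pi}}{\sqrt{a}}.$$

Differentiating under the integral sign brings down a factor of $(-x^2)$:
$$\frac{dJ}{da} = \int_{-\infty}^{\infty} 3 x^{2} e^{- a x^{2}} \, dx = \frac{3 \sqrt{\pi}}{2 a^{\frac{3}{2}}}.$$

Repeating twice in total — each differentiation brings down another $(-x^2)$ — gives
$$\frac{d^{2}J}{da^{2}} = \int_{-\infty}^{\infty} - 3 x^{4} e^{- a x^{2}} \, dx = - \frac{9 \sqrt{\pi}}{4 a^{\frac{5}{2}}},$$
and the integrand here is exactly the target integrand, so $I = - \frac{9 \sqrt{\pi}}{4 a^{\frac{5}{2}}}$.

Setting $a = \frac{7}{6}$:
$$I = - \frac{81 \sqrt{42} \sqrt{\pi}}{343}.$$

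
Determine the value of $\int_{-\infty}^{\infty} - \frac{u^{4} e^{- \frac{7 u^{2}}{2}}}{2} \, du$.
$- \frac{3 \sqrt{14} \sqrt{\pi}}{686}$

Begin with the known integral
$$J(a) = \int_{-\infty}^{\infty} - \frac{e^{- a u^{2}}}{2} \, du = - \frac{\sqrt{\pi}}{2 \sqrt{a}}.$$

Differentiating under the integral sign brings down a factor of $(-u^2)$:
$$\frac{dJ}{da} = \int_{-\infty}^{\infty} \frac{u^{2} e^{- a u^{2}}}{2} \, du = \frac{\sqrt{\pi}}{4 a^{\frac{3}{2}}}.$$

Repeating twice in total — each differentiation brings down another $(-u^2)$ — gives
$$\frac{d^{2}J}{da^{2}} = \int_{-\infty}^{\infty} - \frac{u^{4} e^{- a u^{2}}}{2} \, du = - \frac{3 \sqrt{\pi}}{8 a^{\frac{5}{2}}},$$
and the integrand here is exactly the target integrand, so $I = - \frac{3 \sqrt{\pi}}{8 a^{\frac{5}{2}}}$.

Setting $a = \frac{7}{2}$:
$$I = - \frac{3 \sqrt{14} \sqrt{\pi}}{686}.$$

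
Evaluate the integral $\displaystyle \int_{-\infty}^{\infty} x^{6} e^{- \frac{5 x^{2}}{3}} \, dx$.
$\frac{81 \sqrt{15} \sqrt{\pi}}{1000}$

Start from the elementary integral
$$J(a) = \int_{-\infty}^{\infty} e^{- a x^{2}} \, dx = \frac{\sqrt{\pi}}{\sqrt{a}}.$$

Differentiating under the integral sign brings down a factor of $(-x^2)$:
$$\frac{dJ}{da} = \int_{-\infty}^{\infty} - x^{2} e^{- a x^{2}} \, dx = - \frac{\sqrt{\pi}}{2 a^{\frac{3}{2}}}.$$

Repeating $3$ times in total — each differentiation brings down another $(-x^2)$ — gives
$$\frac{d^{3}J}{da^{3}} = \int_{-\infty}^{\infty} - x^{6} e^{- a x^{2}} \, dx = - \frac{15 \sqrt{\pi}}{8 a^{\frac{7}{2}}},$$
and the integrand here is $(-1)^{3}$ times the target integrand, so $I = (-1)^{3}\,\frac{d^{3}J}{da^{3}} = \frac{15 \sqrt{\pi}}{8 a^{\frac{7}{2}}}$.

Setting $a = \frac{5}{3}$:
$$I = \frac{81 \sqrt{15} \sqrt{\pi}}{1000}.$$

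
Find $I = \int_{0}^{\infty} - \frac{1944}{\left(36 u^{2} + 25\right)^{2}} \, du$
$- \frac{81 \pi}{125}$

Recall the elementary integral
$$J(a) = \int_{0}^{\infty} - \frac{3}{2 \left(a^{2} + u^{2}\right)} \, du = - \frac{3 \pi}{4 a}.$$

Differentiating under the integral sign with respect to $a$,
$$\frac{dJ}{da} = \int_{0}^{\infty} \frac{3 a}{\left(a^{2} + u^{2}\right)^{2}} \, du = \frac{3 \pi}{4 a^{2}},$$
so $\int_{0}^{\infty} - \frac{3}{2 \left(a^{2} + u^{2}\right)^{2}} \, du = - \frac{3 \pi}{8 a^{3}}$.

Setting $a = \frac{5}{6}$:
$$I = - \frac{81 \pi}{125}.$$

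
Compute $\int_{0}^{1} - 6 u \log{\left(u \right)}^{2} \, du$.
$- \frac{3}{2}$

Begin with the known integral
$$J(a) = \int_{0}^{1} - 6 u^{a} \, du = - \frac{6}{a + 1}.$$

Differentiating under the integral sign brings down a factor of $\ln u$:
$$\frac{dJ}{da} = \int_{0}^{1} - 6 u^{a} \log{\left(u \right)} \, du = \frac{6}{\left(a + 1\right)^{2}}.$$

Repeating twice in total — each differentiation brings down another $\ln u$ — gives
$$\frac{d^{2}J}{da^{2}} = \int_{0}^{1} - 6 u^{a} \log{\left(u \right)}^{2} \, du = - \frac{12}{\left(a + 1\right)^{3}},$$
and the integrand here is exactly the target integrand, so $I = - \frac{12}{\left(a + 1\right)^{3}}$.

Setting $a = 1$:
$$I = - \frac{3}{2}.$$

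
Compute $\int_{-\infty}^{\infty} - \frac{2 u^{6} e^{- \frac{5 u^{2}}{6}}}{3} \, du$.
$- \frac{54 \sqrt{30} \sqrt{\pi}}{125}$

Consider the simpler parametrised integral
$$J(a) = \int_{-\infty}^{\infty} - \frac{2 e^{- a u^{2}}}{3} \, du = - \frac{2 \sqrt{\pi}}{3 \sqrt{a}}.$$

Differentiating under the integral sign brings down a factor of $(-u^2)$:
$$\frac{dJ}{da} = \int_{-\infty}^{\infty} \frac{2 u^{2} e^{- a u^{2}}}{3} \, du = \frac{\sqrt{\pi}}{3 a^{\frac{3}{2}}}.$$

Repeating $3$ times in total — each differentiation brings down another $(-u^2)$ — gives
$$\frac{d^{3}J}{da^{3}} = \int_{-\infty}^{\infty} \frac{2 u^{6} e^{- a u^{2}}}{3} \, du = \frac{5 \sqrt{\pi}}{4 a^{\frac{7}{2}}},$$
and the integrand here is $(-1)^{3}$ times the target integrand, so $I = (-1)^{3}\,\frac{d^{3}J}{da^{3}} = - \frac{5 \sqrt{\pi}}{4 a^{\frac{7}{2}}}$.

Setting $a = \frac{5}{6}$:
$$I = - \frac{54 \sqrt{30} \sqrt{\pi}}{125}.$$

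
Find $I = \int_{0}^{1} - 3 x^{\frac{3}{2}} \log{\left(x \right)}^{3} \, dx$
$\frac{288}{625}$

Begin with the known integral
$$J(a) = \int_{0}^{1} - 3 x^{a} \, dx = - \frac{3}{a + 1}.$$

Differentiating under the integral sign brings down a factor of $\ln x$:
$$\frac{dJ}{da} = \int_{0}^{1} - 3 x^{a} \log{\left(x \right)} \, dx = \frac{3}{\left(a + 1\right)^{2}}.$$

Repeating $3$ times in total — each differentiation brings down another $\ln x$ — gives
$$\frac{d^{3}J}{da^{3}} = \int_{0}^{1} - 3 x^{a} \log{\left(x \right)}^{3} \, dx = \frac{18}{\left(a + 1\right)^{4}},$$
and the integrand here is exactly the target integrand, so $I = \frac{18}{\left(a + 1\right)^{4}}$.

Setting $a = \frac{3}{2}$:
$$I = \frac{288}{625}.$$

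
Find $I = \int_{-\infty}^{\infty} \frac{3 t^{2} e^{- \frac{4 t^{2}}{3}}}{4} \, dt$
$\frac{9 \sqrt{3} \sqrt{\pi}}{64}$

Begin with the known integral
$$J(a) = \int_{-\infty}^{\infty} \frac{3 e^{- a t^{2}}}{4} \, dt = \frac{3 \sqrt{\pi}}{4 \sqrt{a}}.$$

Differentiating under the integral sign brings down a factor of $(-t^2)$:
$$\frac{dJ}{da} = \int_{-\infty}^{\infty} - \frac{3 t^{2} e^{- a t^{2}}}{4} \, dt = - \frac{3 \sqrt{\pi}}{8 a^{\frac{3}{2}}}.$$

The integral on the left is $-I$, so $I = \frac{3 \sqrt{\pi}}{8 a^{\frac{3}{2}}}$.

Setting $a = \frac{4}{3}$:
$$I = \frac{9 \sqrt{3} \sqrt{\pi}}{64}.$$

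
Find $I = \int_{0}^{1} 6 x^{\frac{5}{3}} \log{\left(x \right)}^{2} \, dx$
$\frac{81}{128}$

Start from the elementary integral
$$J(a) = \int_{0}^{1} 6 x^{a} \, dx = \frac{6}{a + 1}.$$

Differentiating under the integral sign brings down a factor of $\ln x$:
$$\frac{dJ}{da} = \int_{0}^{1} 6 x^{a} \log{\left(x \right)} \, dx = - \frac{6}{\left(a + 1\right)^{2}}.$$

Repeating twice in total — each differentiation brings down another $\ln x$ — gives
$$\frac{d^{2}J}{da^{2}} = \int_{0}^{1} 6 x^{a} \log{\left(x \right)}^{2} \, dx = \frac{12}{\left(a + 1\right)^{3}},$$
and the integrand here is exactly the target integrand, so $I = \frac{12}{\left(a + 1\right)^{3}}$.

Setting $a = \frac{5}{3}$:
$$I = \frac{81}{128}.$$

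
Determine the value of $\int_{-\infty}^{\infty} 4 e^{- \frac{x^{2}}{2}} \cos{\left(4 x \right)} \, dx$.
$\frac{4 \sqrt{2} \sqrt{\pi}}{e^{8}}$

Let $b$ denote the cosine frequency and define $I(b) = \int_{-\infty}^{\infty} 4 e^{- \frac{x^{2}}{2}} \cos{\left(b x \right)} \, dx$.

Differentiating under the integral sign,
$$I'(b) = \int_{-\infty}^{\infty} - 4 x e^{- \frac{x^{2}}{2}} \sin{\left(b x \right)} \, dx.$$

Integrate $\int_{-\infty}^{\infty} x \sin(b x)\, e^{- \frac{x^{2}}{2}}\, dx$ by parts with $u = \sin(b x)$ and $dv = x\, e^{- \frac{x^{2}}{2}}\, dx$, giving $v = - e^{- \frac{x^{2}}{2}}$. The boundary term vanishes and
$$\int_{-\infty}^{\infty} x \sin(b x)\, e^{- \frac{x^{2}}{2}}\, dx = b \int_{-\infty}^{\infty} \cos(b x)\, e^{- \frac{x^{2}}{2}}\, dx,$$
so $I'(b) = - b\, I(b)$.

This is a separable first-order ODE; solving with the initial condition $I(0) = \int_{-\infty}^{\infty} 4 e^{- \frac{x^{2}}{2}}\,dx = 4 \sqrt{2} \sqrt{\pi}$ gives
$$I(b) = 4 \sqrt{2} \sqrt{\pi} e^{- \frac{b^{2}}{2}}.$$

Setting $b = 4$:
$$I = \frac{4 \sqrt{2} \sqrt{\pi}}{e^{8}}.$$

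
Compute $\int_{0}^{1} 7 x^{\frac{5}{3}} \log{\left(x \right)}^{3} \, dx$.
$- \frac{1701}{2048}$

Consider the simpler parametrised integral
$$J(a) = \int_{0}^{1} 7 x^{a} \, dx = \frac{7}{a + 1}.$$

Differentiating under the integral sign brings down a factor of $\ln x$:
$$\frac{dJ}{da} = \int_{0}^{1} 7 x^{a} \log{\left(x \right)} \, dx = - \frac{7}{\left(a + 1\right)^{2}}.$$

Repeating $3$ times in total — each differentiation brings down another $\ln x$ — gives
$$\frac{d^{3}J}{da^{3}} = \int_{0}^{1} 7 x^{a} \log{\left(x \right)}^{3} \, dx = - \frac{42}{\left(a + 1\right)^{4}},$$
and the integrand here is exactly the target integrand, so $I = - \frac{42}{\left(a + 1\right)^{4}}$.

Setting $a = \frac{5}{3}$:
$$I = - \frac{1701}{2048}.$$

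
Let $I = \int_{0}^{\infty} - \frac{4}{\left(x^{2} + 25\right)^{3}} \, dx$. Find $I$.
$- \frac{3 \pi}{12500}$

Recall the elementary integral
$$J(a) = \int_{0}^{\infty} - \frac{4}{a^{2} + x^{2}} \, dx = - \frac{2 \pi}{a}.$$

Differentiating under the integral sign with respect to $a$,
$$\frac{dJ}{da} = \int_{0}^{\infty} \frac{8 a}{\left(a^{2} + x^{2}\right)^{2}} \, dx = \frac{2 \pi}{a^{2}},$$
so $\int_{0}^{\infty} - \frac{4}{\left(a^{2} + x^{2}\right)^{2}} \, dx = - \frac{\pi}{a^{3}}$.

Repeating — each differentiation of $1/(x^2+a^2)^j$ produces $-2ja/(x^2+a^2)^{j+1}$ — and dividing through by $-2ja$ at each step yields, after $2$ differentiations in total,
$$\int_{0}^{\infty} - \frac{4}{\left(a^{2} + x^{2}\right)^{3}} \, dx = - \frac{3 \pi}{4 a^{5}}.$$

Setting $a = 5$:
$$I = - \frac{3 \pi}{12500}.$$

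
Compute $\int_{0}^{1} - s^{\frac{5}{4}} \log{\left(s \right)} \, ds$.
$\frac{16}{81}$

Start from the elementary integral
$$J(a) = \int_{0}^{1} - s^{a} \, ds = - \frac{1}{a + 1}.$$

Differentiating under the integral sign brings down a factor of $\ln s$:
$$\frac{dJ}{da} = \int_{0}^{1} - s^{a} \log{\left(s \right)} \, ds = \frac{1}{\left(a + 1\right)^{2}}.$$

The integral on the left is $I$, so $I = \frac{1}{\left(a + 1\right)^{2}}$.

Setting $a = \frac{5}{4}$:
$$I = \frac{16}{81}.$$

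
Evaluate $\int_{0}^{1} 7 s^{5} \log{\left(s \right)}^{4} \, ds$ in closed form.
$\frac{7}{324}$

Begin with the known integral
$$J(a) = \int_{0}^{1} 7 s^{a} \, ds = \frac{7}{a + 1}.$$

Differentiating under the integral sign brings down a factor of $\ln s$:
$$\frac{dJ}{da} = \int_{0}^{1} 7 s^{a} \log{\left(s \right)} \, ds = - \frac{7}{\left(a + 1\right)^{2}}.$$

Repeating $4$ times in total — each differentiation brings down another $\ln s$ — gives
$$\frac{d^{4}J}{da^{4}} = \int_{0}^{1} 7 s^{a} \log{\left(s \right)}^{4} \, ds = \frac{168}{\left(a + 1\right)^{5}},$$
and the integrand here is exactly the target integrand, so $I = \frac{168}{\left(a + 1\right)^{5}}$.

Setting $a = 5$:
$$I = \frac{7}{324}.$$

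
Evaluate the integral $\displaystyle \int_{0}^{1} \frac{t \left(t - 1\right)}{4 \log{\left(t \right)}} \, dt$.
$- \frac{\log{\left(2 \right)}}{4} + \frac{\log{\left(3 \right)}}{4}$

Replace the exponent $2$ by a parameter $a$: let $I(a) = \int_{0}^{1} \frac{- t + t^{a}}{4 \log{\left(t \right)}} \, dt$.

Since $\dfrac{\partial}{\partial a}\,t^{a} = t^{a} \ln t$, the $\ln t$ in the denominator cancels and
$$\frac{dI}{da} = \int_{0}^{1} \frac{1}{4} t^{a} \, dt = \frac{1}{4} \left[\frac{t^{a+1}}{a+1}\right]_0^1 = \frac{1}{4 \left(a + 1\right)}.$$

Integrating with respect to $a$ gives $I(a) = \frac{\log{\left(a + 1 \right)}}{4} - \frac{\log{\left(2 \right)}}{4} + C$.

At $a = 1$ the integrand is identically $0$, so $I(1) = 0$. The closed form gives $0$, hence $C = 0$.

Setting $a = 2$:
$$I = - \frac{\log{\left(2 \right)}}{4} + \frac{\log{\left(3 \right)}}{4}.$$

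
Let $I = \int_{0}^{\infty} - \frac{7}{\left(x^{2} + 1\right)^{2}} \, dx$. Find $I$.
$- \frac{7 \pi}{4}$

Start from the standard arctangent integral
$$J(a) = \int_{0}^{\infty} - \frac{7}{a^{2} + x^{2}} \, dx = - \frac{7 \pi}{2 a}.$$

Differentiating under the integral sign with respect to $a$,
$$\frac{dJ}{da} = \int_{0}^{\infty} \frac{14 a}{\left(a^{2} + x^{2}\right)^{2}} \, dx = \frac{7 \pi}{2 a^{2}},$$
so $\int_{0}^{\infty} - \frac{7}{\left(a^{2} + x^{2}\right)^{2}} \, dx = - \frac{7 \pi}{4 a^{3}}$.

Setting $a = 1$:
$$I = - \frac{7 \pi}{4}.$$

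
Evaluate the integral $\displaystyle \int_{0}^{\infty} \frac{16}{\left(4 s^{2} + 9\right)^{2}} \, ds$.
$\frac{2 \pi}{27}$

Recall the elementary integral
$$J(a) = \int_{0}^{\infty} \frac{1}{a^{2} + s^{2}} \, ds = \frac{\pi}{2 a}.$$

Differentiating under the integral sign with respect to $a$,
$$\frac{dJ}{da} = \int_{0}^{\infty} - \frac{2 a}{\left(a^{2} + s^{2}\right)^{2}} \, ds = - \frac{\pi}{2 a^{2}},$$
so $\int_{0}^{\infty} \frac{1}{\left(a^{2} + s^{2}\right)^{2}} \, ds = \frac{\pi}{4 a^{3}}$.

Setting $a = \frac{3}{2}$:
$$I = \frac{2 \pi}{27}.$$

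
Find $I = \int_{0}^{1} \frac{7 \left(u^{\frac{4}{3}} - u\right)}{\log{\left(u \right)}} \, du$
$\log{\left(\frac{823543}{279936} \right)}$

Replace the exponent $\frac{4}{3}$ by a parameter $a$: let $I(a) = \int_{0}^{1} \frac{7 \left(- u + u^{a}\right)}{\log{\left(u \right)}} \, du$.

Since $\dfrac{\partial}{\partial a}\,u^{a} = u^{a} \ln u$, the $\ln u$ in the denominator cancels and
$$\frac{dI}{da} = \int_{0}^{1} 7 u^{a} \, du = 7 \left[\frac{u^{a+1}}{a+1}\right]_0^1 = \frac{7}{a + 1}.$$

Integrating with respect to $a$ gives $I(a) = \log{\left(\frac{\left(a + 1\right)^{7}}{128} \right)} + C$.

At $a = 1$ the integrand is identically $0$, so $I(1) = 0$. The closed form gives $0$, hence $C = 0$.

Setting $a = \frac{4}{3}$:
$$I = \log{\left(\frac{823543}{279936} \right)}.$$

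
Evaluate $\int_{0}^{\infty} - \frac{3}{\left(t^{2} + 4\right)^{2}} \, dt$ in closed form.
$- \frac{3 \pi}{32}$

Recall the elementary integral
$$J(a) = \int_{0}^{\infty} - \frac{3}{a^{2} + t^{2}} \, dt = - \frac{3 \pi}{2 a}.$$

Differentiating under the integral sign with respect to $a$,
$$\frac{dJ}{da} = \int_{0}^{\infty} \frac{6 a}{\left(a^{2} + t^{2}\right)^{2}} \, dt = \frac{3 \pi}{2 a^{2}},$$
so $\int_{0}^{\infty} - \frac{3}{\left(a^{2} + t^{2}\right)^{2}} \, dt = - \frac{3 \pi}{4 a^{3}}$.

Setting $a = 2$:
$$I = - \frac{3 \pi}{32}.$$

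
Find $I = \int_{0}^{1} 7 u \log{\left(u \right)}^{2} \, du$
$\frac{7}{4}$

Start from the elementary integral
$$J(a) = \int_{0}^{1} 7 u^{a} \, du = \frac{7}{a + 1}.$$

Differentiating under the integral sign brings down a factor of $\ln u$:
$$\frac{dJ}{da} = \int_{0}^{1} 7 u^{a} \log{\left(u \right)} \, du = - \frac{7}{\left(a + 1\right)^{2}}.$$

Repeating twice in total — each differentiation brings down another $\ln u$ — gives
$$\frac{d^{2}J}{da^{2}} = \int_{0}^{1} 7 u^{a} \log{\left(u \right)}^{2} \, du = \frac{14}{\left(a + 1\right)^{3}},$$
and the integrand here is exactly the target integrand, so $I = \frac{14}{\left(a + 1\right)^{3}}$.

Setting $a = 1$:
$$I = \frac{7}{4}.$$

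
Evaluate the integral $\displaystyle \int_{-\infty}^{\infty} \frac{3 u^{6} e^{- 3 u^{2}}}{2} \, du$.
$\frac{5 \sqrt{3} \sqrt{\pi}}{144}$

Consider the simpler parametrised integral
$$J(a) = \int_{-\infty}^{\infty} \frac{3 e^{- a u^{2}}}{2} \, du = \frac{3 \sqrt{\pi}}{2 \sqrt{a}}.$$

Differentiating under the integral sign brings down a factor of $(-u^2)$:
$$\frac{dJ}{da} = \int_{-\infty}^{\infty} - \frac{3 u^{2} e^{- a u^{2}}}{2} \, du = - \frac{3 \sqrt{\pi}}{4 a^{\frac{3}{2}}}.$$

Repeating $3$ times in total — each differentiation brings down another $(-u^2)$ — gives
$$\frac{d^{3}J}{da^{3}} = \int_{-\infty}^{\infty} - \frac{3 u^{6} e^{- a u^{2}}}{2} \, du = - \frac{45 \sqrt{\pi}}{16 a^{\frac{7}{2}}},$$
and the integrand here is $(-1)^{3}$ times the target integrand, so $I = (-1)^{3}\,\frac{d^{3}J}{da^{3}} = \frac{45 \sqrt{\pi}}{16 a^{\frac{7}{2}}}$.

Setting $a = 3$:
$$I = \frac{5 \sqrt{3} \sqrt{\pi}}{144}.$$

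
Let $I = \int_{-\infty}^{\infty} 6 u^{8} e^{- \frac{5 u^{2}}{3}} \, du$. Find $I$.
$\frac{5103 \sqrt{15} \sqrt{\pi}}{5000}$

Consider the simpler parametrised integral
$$J(a) = \int_{-\infty}^{\infty} 6 e^{- a u^{2}} \, du = \frac{6 \sqrt{\pi}}{\sqrt{a}}.$$

Differentiating under the integral sign brings down a factor of $(-u^2)$:
$$\frac{dJ}{da} = \int_{-\infty}^{\infty} - 6 u^{2} e^{- a u^{2}} \, du = - \frac{3 \sqrt{\pi}}{a^{\frac{3}{2}}}.$$

Repeating $4$ times in total — each differentiation brings down another $(-u^2)$ — gives
$$\frac{d^{4}J}{da^{4}} = \int_{-\infty}^{\infty} 6 u^{8} e^{- a u^{2}} \, du = \frac{315 \sqrt{\pi}}{8 a^{\frac{9}{2}}},$$
and the integrand here is exactly the target integrand, so $I = \frac{315 \sqrt{\pi}}{8 a^{\frac{9}{2}}}$.

Setting $a = \frac{5}{3}$:
$$I = \frac{5103 \sqrt{15} \sqrt{\pi}}{5000}.$$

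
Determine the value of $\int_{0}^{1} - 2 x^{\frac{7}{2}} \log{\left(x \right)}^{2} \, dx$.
$- \frac{32}{729}$

Consider the simpler parametrised integral
$$J(a) = \int_{0}^{1} - 2 x^{a} \, dx = - \frac{2}{a + 1}.$$

Differentiating under the integral sign brings down a factor of $\ln x$:
$$\frac{dJ}{da} = \int_{0}^{1} - 2 x^{a} \log{\left(x \right)} \, dx = \frac{2}{\left(a + 1\right)^{2}}.$$

Repeating twice in total — each differentiation brings down another $\ln x$ — gives
$$\frac{d^{2}J}{da^{2}} = \int_{0}^{1} - 2 x^{a} \log{\left(x \right)}^{2} \, dx = - \frac{4}{\left(a + 1\right)^{3}},$$
and the integrand here is exactly the target integrand, so $I = - \frac{4}{\left(a + 1\right)^{3}}$.

Setting $a = \frac{7}{2}$:
$$I = - \frac{32}{729}.$$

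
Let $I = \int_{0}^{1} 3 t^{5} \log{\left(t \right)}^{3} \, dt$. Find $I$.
$- \frac{1}{72}$

Consider the simpler parametrised integral
$$J(a) = \int_{0}^{1} 3 t^{a} \, dt = \frac{3}{a + 1}.$$

Differentiating under the integral sign brings down a factor of $\ln t$:
$$\frac{dJ}{da} = \int_{0}^{1} 3 t^{a} \log{\left(t \right)} \, dt = - \frac{3}{\left(a + 1\right)^{2}}.$$

Repeating $3$ times in total — each differentiation brings down another $\ln t$ — gives
$$\frac{d^{3}J}{da^{3}} = \int_{0}^{1} 3 t^{a} \log{\left(t \right)}^{3} \, dt = - \frac{18}{\left(a + 1\right)^{4}},$$
and the integrand here is exactly the target integrand, so $I = - \frac{18}{\left(a + 1\right)^{4}}$.

Setting $a = 5$:
$$I = - \frac{1}{72}.$$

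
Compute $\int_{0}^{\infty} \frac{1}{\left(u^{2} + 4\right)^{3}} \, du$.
$\frac{3 \pi}{512}$

Begin with the known result
$$J(a) = \int_{0}^{\infty} \frac{1}{a^{2} + u^{2}} \, du = \frac{\pi}{2 a}.$$

Differentiating under the integral sign with respect to $a$,
$$\frac{dJ}{da} = \int_{0}^{\infty} - \frac{2 a}{\left(a^{2} + u^{2}\right)^{2}} \, du = - \frac{\pi}{2 a^{2}},$$
so $\int_{0}^{\infty} \frac{1}{\left(a^{2} + u^{2}\right)^{2}} \, du = \frac{\pi}{4 a^{3}}$.

Repeating — each differentiation of $1/(u^2+a^2)^j$ produces $-2ja/(u^2+a^2)^{j+1}$ — and dividing through by $-2ja$ at each step yields, after $2$ differentiations in total,
$$\int_{0}^{\infty} \frac{1}{\left(a^{2} + u^{2}\right)^{3}} \, du = \frac{3 \pi}{16 a^{5}}.$$

Setting $a = 2$:
$$I = \frac{3 \pi}{512}.$$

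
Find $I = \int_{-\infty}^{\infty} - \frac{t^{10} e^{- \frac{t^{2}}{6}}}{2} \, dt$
$- \frac{229635 \sqrt{6} \sqrt{\pi}}{2}$

Consider the simpler parametrised integral
$$J(a) = \int_{-\infty}^{\infty} - \frac{e^{- a t^{2}}}{2} \, dt = - \frac{\sqrt{\pi}}{2 \sqrt{a}}.$$

Differentiating under the integral sign brings down a factor of $(-t^2)$:
$$\frac{dJ}{da} = \int_{-\infty}^{\infty} \frac{t^{2} e^{- a t^{2}}}{2} \, dt = \frac{\sqrt{\pi}}{4 a^{\frac{3}{2}}}.$$

Repeating $5$ times in total — each differentiation brings down another $(-t^2)$ — gives
$$\frac{d^{5}J}{da^{5}} = \int_{-\infty}^{\infty} \frac{t^{10} e^{- a t^{2}}}{2} \, dt = \frac{945 \sqrt{\pi}}{64 a^{\frac{11}{2}}},$$
and the integrand here is $(-1)^{5}$ times the target integrand, so $I = (-1)^{5}\,\frac{d^{5}J}{da^{5}} = - \frac{945 \sqrt{\pi}}{64 a^{\frac{11}{2}}}$.

Setting $a = \frac{1}{6}$:
$$I = - \frac{229635 \sqrt{6} \sqrt{\pi}}{2}.$$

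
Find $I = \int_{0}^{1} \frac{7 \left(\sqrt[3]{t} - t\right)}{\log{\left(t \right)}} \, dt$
$- \log{\left(\frac{2187}{128} \right)}$

Consider the one-parameter family: let $I(a) = \int_{0}^{1} \frac{7 \left(\sqrt[3]{t} - t^{a}\right)}{\log{\left(t \right)}} \, dt$.

Since $\dfrac{\partial}{\partial a}\,t^{a} = t^{a} \ln t$, the $\ln t$ in the denominator cancels and
$$\frac{dI}{da} = \int_{0}^{1} -7 t^{a} \, dt = -7 \left[\frac{t^{a+1}}{a+1}\right]_0^1 = - \frac{7}{a + 1}.$$

Integrating with respect to $a$ gives $I(a) = - \log{\left(\frac{2187 \left(a + 1\right)^{7}}{16384} \right)} + C$.

At $a = \frac{1}{3}$ the integrand is identically $0$, so $I(\frac{1}{3}) = 0$. The closed form gives $0$, hence $C = 0$.

Setting $a = 1$:
$$I = - \log{\left(\frac{2187}{128} \right)}.$$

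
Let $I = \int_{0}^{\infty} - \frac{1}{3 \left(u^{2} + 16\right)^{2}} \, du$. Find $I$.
$- \frac{\pi}{768}$

Recall the elementary integral
$$J(a) = \int_{0}^{\infty} - \frac{1}{3 \left(a^{2} + u^{2}\right)} \, du = - \frac{\pi}{6 a}.$$

Differentiating under the integral sign with respect to $a$,
$$\frac{dJ}{da} = \int_{0}^{\infty} \frac{2 a}{3 \left(a^{2} + u^{2}\right)^{2}} \, du = \frac{\pi}{6 a^{2}},$$
so $\int_{0}^{\infty} - \frac{1}{3 \left(a^{2} + u^{2}\right)^{2}} \, du = - \frac{\pi}{12 a^{3}}$.

Setting $a = 4$:
$$I = - \frac{\pi}{768}.$$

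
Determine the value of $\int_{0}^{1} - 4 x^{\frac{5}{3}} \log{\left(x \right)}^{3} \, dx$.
$\frac{243}{512}$

Start from the elementary integral
$$J(a) = \int_{0}^{1} - 4 x^{a} \, dx = - \frac{4}{a + 1}.$$

Differentiating under the integral sign brings down a factor of $\ln x$:
$$\frac{dJ}{da} = \int_{0}^{1} - 4 x^{a} \log{\left(x \right)} \, dx = \frac{4}{\left(a + 1\right)^{2}}.$$

Repeating $3$ times in total — each differentiation brings down another $\ln x$ — gives
$$\frac{d^{3}J}{da^{3}} = \int_{0}^{1} - 4 x^{a} \log{\left(x \right)}^{3} \, dx = \frac{24}{\left(a + 1\right)^{4}},$$
and the integrand here is exactly the target integrand, so $I = \frac{24}{\left(a + 1\right)^{4}}$.

Setting $a = \frac{5}{3}$:
$$I = \frac{243}{512}.$$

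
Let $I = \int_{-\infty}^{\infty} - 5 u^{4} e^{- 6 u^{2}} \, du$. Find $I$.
$- \frac{5 \sqrt{6} \sqrt{\pi}}{288}$

Start from the elementary integral
$$J(a) = \int_{-\infty}^{\infty} - 5 e^{- a u^{2}} \, du = - \frac{5 \sqrt{\pi}}{\sqrt{a}}.$$

Differentiating under the integral sign brings down a factor of $(-u^2)$:
$$\frac{dJ}{da} = \int_{-\infty}^{\infty} 5 u^{2} e^{- a u^{2}} \, du = \frac{5 \sqrt{\pi}}{2 a^{\frac{3}{2}}}.$$

Repeating twice in total — each differentiation brings down another $(-u^2)$ — gives
$$\frac{d^{2}J}{da^{2}} = \int_{-\infty}^{\infty} - 5 u^{4} e^{- a u^{2}} \, du = - \frac{15 \sqrt{\pi}}{4 a^{\frac{5}{2}}},$$
and the integrand here is exactly the target integrand, so $I = - \frac{15 \sqrt{\pi}}{4 a^{\frac{5}{2}}}$.

Setting $a = 6$:
$$I = - \frac{5 \sqrt{6} \sqrt{\pi}}{288}.$$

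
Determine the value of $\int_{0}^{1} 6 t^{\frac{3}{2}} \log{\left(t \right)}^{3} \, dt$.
$- \frac{576}{625}$

Begin with the known integral
$$J(a) = \int_{0}^{1} 6 t^{a} \, dt = \frac{6}{a + 1}.$$

Differentiating under the integral sign brings down a factor of $\ln t$:
$$\frac{dJ}{da} = \int_{0}^{1} 6 t^{a} \log{\left(t \right)} \, dt = - \frac{6}{\left(a + 1\right)^{2}}.$$

Repeating $3$ times in total — each differentiation brings down another $\ln t$ — gives
$$\frac{d^{3}J}{da^{3}} = \int_{0}^{1} 6 t^{a} \log{\left(t \right)}^{3} \, dt = - \frac{36}{\left(a + 1\right)^{4}},$$
and the integrand here is exactly the target integrand, so $I = - \frac{36}{\left(a + 1\right)^{4}}$.

Setting $a = \frac{3}{2}$:
$$I = - \frac{576}{625}.$$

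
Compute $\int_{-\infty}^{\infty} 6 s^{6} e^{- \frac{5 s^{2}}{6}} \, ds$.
$\frac{486 \sqrt{30} \sqrt{\pi}}{125}$

Start from the elementary integral
$$J(a) = \int_{-\infty}^{\infty} 6 e^{- a s^{2}} \, ds = \frac{6 \sqrt{\pi}}{\sqrt{a}}.$$

Differentiating under the integral sign brings down a factor of $(-s^2)$:
$$\frac{dJ}{da} = \int_{-\infty}^{\infty} - 6 s^{2} e^{- a s^{2}} \, ds = - \frac{3 \sqrt{\pi}}{a^{\frac{3}{2}}}.$$

Repeating $3$ times in total — each differentiation brings down another $(-s^2)$ — gives
$$\frac{d^{3}J}{da^{3}} = \int_{-\infty}^{\infty} - 6 s^{6} e^{- a s^{2}} \, ds = - \frac{45 \sqrt{\pi}}{4 a^{\frac{7}{2}}},$$
and the integrand here is $(-1)^{3}$ times the target integrand, so $I = (-1)^{3}\,\frac{d^{3}J}{da^{3}} = \frac{45 \sqrt{\pi}}{4 a^{\frac{7}{2}}}$.

Setting $a = \frac{5}{6}$:
$$I = \frac{486 \sqrt{30} \sqrt{\pi}}{125}.$$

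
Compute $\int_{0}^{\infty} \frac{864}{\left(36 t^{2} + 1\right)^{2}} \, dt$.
$36 \pi$

Start from the standard arctangent integral
$$J(a) = \int_{0}^{\infty} \frac{2}{3 \left(a^{2} + t^{2}\right)} \, dt = \frac{\pi}{3 a}.$$

Differentiating under the integral sign with respect to $a$,
$$\frac{dJ}{da} = \int_{0}^{\infty} - \frac{4 a}{3 \left(a^{2} + t^{2}\right)^{2}} \, dt = - \frac{\pi}{3 a^{2}},$$
so $\int_{0}^{\infty} \frac{2}{3 \left(a^{2} + t^{2}\right)^{2}} \, dt = \frac{\pi}{6 a^{3}}$.

Setting $a = \frac{1}{6}$:
$$I = 36 \pi.$$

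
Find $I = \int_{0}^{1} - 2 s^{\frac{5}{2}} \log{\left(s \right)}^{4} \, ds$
$- \frac{1536}{16807}$

Start from the elementary integral
$$J(a) = \int_{0}^{1} - 2 s^{a} \, ds = - \frac{2}{a + 1}.$$

Differentiating under the integral sign brings down a factor of $\ln s$:
$$\frac{dJ}{da} = \int_{0}^{1} - 2 s^{a} \log{\left(s \right)} \, ds = \frac{2}{\left(a + 1\right)^{2}}.$$

Repeating $4$ times in total — each differentiation brings down another $\ln s$ — gives
$$\frac{d^{4}J}{da^{4}} = \int_{0}^{1} - 2 s^{a} \log{\left(s \right)}^{4} \, ds = - \frac{48}{\left(a + 1\right)^{5}},$$
and the integrand here is exactly the target integrand, so $I = - \frac{48}{\left(a + 1\right)^{5}}$.

Setting $a = \frac{5}{2}$:
$$I = - \frac{1536}{16807}.$$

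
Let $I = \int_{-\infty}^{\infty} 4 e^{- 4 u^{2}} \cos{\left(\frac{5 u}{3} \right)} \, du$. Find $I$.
$\frac{2 \sqrt{\pi}}{e^{\frac{25}{144}}}$

Treat the cosine frequency as a parameter and define $I(b) = \int_{-\infty}^{\infty} 4 e^{- 4 u^{2}} \cos{\left(b u \right)} \, du$.

Differentiating under the integral sign,
$$I'(b) = \int_{-\infty}^{\infty} - 4 u e^{- 4 u^{2}} \sin{\left(b u \right)} \, du.$$

Integrate $\int_{-\infty}^{\infty} u \sin(b u)\, e^{- 4 u^{2}}\, du$ by parts with $w = \sin(b u)$ and $dv = u\, e^{- 4 u^{2}}\, du$, giving $v = - \frac{e^{- 4 u^{2}}}{8}$. The boundary term vanishes and
$$\int_{-\infty}^{\infty} u \sin(b u)\, e^{- 4 u^{2}}\, du = \frac{b}{8} \int_{-\infty}^{\infty} \cos(b u)\, e^{- 4 u^{2}}\, du,$$
so $I'(b) = - \frac{b}{8}\, I(b)$.

This is a separable first-order ODE; solving with the initial condition $I(0) = \int_{-\infty}^{\infty} 4 e^{- 4 u^{2}}\,du = 2 \sqrt{\pi}$ gives
$$I(b) = 2 \sqrt{\pi} e^{- \frac{b^{2}}{16}}.$$

Setting $b = \frac{5}{3}$:
$$I = \frac{2 \sqrt{\pi}}{e^{\frac{25}{144}}}.$$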